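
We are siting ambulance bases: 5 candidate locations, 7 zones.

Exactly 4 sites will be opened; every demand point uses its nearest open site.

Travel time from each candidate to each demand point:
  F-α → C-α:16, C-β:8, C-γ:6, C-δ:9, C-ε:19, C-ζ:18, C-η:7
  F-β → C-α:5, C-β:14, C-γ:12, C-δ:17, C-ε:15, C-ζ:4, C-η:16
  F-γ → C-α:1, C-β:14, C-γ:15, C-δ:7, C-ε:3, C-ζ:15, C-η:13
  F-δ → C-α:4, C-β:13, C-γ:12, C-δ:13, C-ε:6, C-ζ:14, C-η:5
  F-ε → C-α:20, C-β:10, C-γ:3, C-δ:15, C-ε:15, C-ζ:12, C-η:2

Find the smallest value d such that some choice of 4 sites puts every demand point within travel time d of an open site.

8

Open {F-α, F-β, F-γ, F-δ}.
  Farthest demand point is C-β at travel time 8 (to F-α); all others are ≤ 8.
With {F-α, F-β, F-γ, F-ε} the worst case is 8.
With {F-α, F-β, F-δ, F-ε} the worst case is 9.
No size-4 selection achieves below 8.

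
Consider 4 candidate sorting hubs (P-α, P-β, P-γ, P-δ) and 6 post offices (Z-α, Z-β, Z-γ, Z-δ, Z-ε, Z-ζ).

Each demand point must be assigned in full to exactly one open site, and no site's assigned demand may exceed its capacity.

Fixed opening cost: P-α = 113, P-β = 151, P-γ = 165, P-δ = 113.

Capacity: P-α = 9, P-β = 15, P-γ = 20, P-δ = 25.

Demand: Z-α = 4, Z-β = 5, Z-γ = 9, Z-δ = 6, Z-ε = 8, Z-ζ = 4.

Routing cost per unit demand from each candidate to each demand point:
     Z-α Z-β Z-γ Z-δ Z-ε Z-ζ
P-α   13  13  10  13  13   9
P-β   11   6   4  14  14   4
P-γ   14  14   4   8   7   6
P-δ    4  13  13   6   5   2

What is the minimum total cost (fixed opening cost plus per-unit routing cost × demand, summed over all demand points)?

430

Open {P-β, P-δ}; cheapest assignment that respects the capacities:
  P-β (cap 15, load 14): Z-β, Z-γ — cost 5×6 + 9×4 = 66
  P-δ (cap 25, load 22): Z-α, Z-δ, Z-ε, Z-ζ — cost 4×4 + 6×6 + 8×5 + 4×2 = 100
  Shipping 166, fixed 264 → total 430.
  Any other capacity-feasible assignment to {P-β, P-δ} ships for at least 166.
Compare {P-γ, P-δ}: its best feasible assignment gives total 484.
Compare {P-α, P-β, P-δ}: its best feasible assignment gives total 543.
Every other set of open sites that can feasibly serve all demand totals ≥ 484 even under its best assignment. Minimum: 430.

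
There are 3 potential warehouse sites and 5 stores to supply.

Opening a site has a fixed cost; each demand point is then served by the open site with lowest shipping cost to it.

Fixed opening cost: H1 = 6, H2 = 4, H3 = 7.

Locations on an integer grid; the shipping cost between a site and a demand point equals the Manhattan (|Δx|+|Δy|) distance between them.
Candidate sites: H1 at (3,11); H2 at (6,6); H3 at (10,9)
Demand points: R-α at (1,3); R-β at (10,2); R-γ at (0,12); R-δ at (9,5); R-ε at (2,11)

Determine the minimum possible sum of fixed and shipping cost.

35

Open {H1, H2}: assign each demand point to its cheapest open site.
  R-α→H2 8, R-β→H2 8, R-γ→H1 4, R-δ→H2 4, R-ε→H1 1
  shipping cost 25, fixed 10 → total 35.
Compare {H1, H3}: shipping cost 27 + fixed 13 = 40.
Compare {H1, H2, H3}: shipping cost 24 + fixed 17 = 41.
Compare {H2}: shipping cost 41 + fixed 4 = 45.
All other subsets cost ≥ 40. Minimum total cost: 35.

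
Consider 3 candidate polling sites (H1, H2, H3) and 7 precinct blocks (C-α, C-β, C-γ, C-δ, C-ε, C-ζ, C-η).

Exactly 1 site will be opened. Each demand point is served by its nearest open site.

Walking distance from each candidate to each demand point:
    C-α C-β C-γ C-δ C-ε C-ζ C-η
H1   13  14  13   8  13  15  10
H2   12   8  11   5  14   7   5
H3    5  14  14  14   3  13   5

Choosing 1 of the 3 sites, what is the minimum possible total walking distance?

Open {H2}.
  C-α→H2 12, C-β→H2 8, C-γ→H2 11, C-δ→H2 5, C-ε→H2 14, C-ζ→H2 7, C-η→H2 5  ⇒ total 62.
Compare {H3}: total 68.
Compare {H1}: total 86.

62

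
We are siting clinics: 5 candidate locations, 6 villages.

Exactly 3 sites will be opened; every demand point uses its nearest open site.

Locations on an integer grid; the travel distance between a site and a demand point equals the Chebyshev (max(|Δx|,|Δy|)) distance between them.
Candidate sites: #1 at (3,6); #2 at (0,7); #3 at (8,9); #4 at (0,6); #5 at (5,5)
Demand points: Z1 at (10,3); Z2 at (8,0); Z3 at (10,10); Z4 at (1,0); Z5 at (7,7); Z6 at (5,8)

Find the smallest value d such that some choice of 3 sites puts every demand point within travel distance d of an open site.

Open {#1, #2, #5}.
  Farthest demand point is Z1 at travel distance 5 (to #5); all others are ≤ 5.
With {#1, #3, #5} the worst case is 5.
With {#1, #4, #5} the worst case is 5.
No size-3 selection achieves below 5.

5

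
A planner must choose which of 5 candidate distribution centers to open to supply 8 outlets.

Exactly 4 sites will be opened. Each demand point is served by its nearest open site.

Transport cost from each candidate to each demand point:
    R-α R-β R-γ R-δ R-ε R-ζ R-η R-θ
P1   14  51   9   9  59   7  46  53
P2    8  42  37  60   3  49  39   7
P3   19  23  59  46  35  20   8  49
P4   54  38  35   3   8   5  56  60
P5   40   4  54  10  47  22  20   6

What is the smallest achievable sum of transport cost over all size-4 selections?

54

Open {P1, P2, P3, P5}.
  R-α→P2 8, R-β→P5 4, R-γ→P1 9, R-δ→P1 9, R-ε→P2 3, R-ζ→P1 7, R-η→P3 8, R-θ→P5 6  ⇒ total 54.
Compare {P1, P3, P4, P5}: total 57.
Compare {P1, P2, P4, P5}: total 58.
No size-4 selection does better; minimum is 54.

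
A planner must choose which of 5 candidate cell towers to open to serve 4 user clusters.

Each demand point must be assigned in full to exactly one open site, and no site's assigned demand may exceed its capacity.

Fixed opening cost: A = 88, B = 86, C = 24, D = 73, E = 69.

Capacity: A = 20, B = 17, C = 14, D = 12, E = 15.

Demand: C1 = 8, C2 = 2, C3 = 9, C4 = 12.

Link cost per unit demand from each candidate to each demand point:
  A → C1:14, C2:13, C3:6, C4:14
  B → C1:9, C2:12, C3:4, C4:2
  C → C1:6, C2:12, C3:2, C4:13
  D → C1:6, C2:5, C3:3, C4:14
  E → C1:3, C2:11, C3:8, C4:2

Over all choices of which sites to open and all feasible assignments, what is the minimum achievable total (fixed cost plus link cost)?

Open {C, D, E}; cheapest assignment that respects the capacities:
  C (cap 14, load 9): C3 — cost 9×2 = 18
  D (cap 12, load 10): C1, C2 — cost 8×6 + 2×5 = 58
  E (cap 15, load 12): C4 — cost 12×2 = 24
  Shipping 100, fixed 166 → total 266.
  Any other capacity-feasible assignment to {C, D, E} ships for at least 100.
Compare {B, C, E}: its best feasible assignment gives total 267.
Compare {B, C, D}: its best feasible assignment gives total 283.
Every other set of open sites that can feasibly serve all demand totals ≥ 267 even under its best assignment. Minimum: 266.

266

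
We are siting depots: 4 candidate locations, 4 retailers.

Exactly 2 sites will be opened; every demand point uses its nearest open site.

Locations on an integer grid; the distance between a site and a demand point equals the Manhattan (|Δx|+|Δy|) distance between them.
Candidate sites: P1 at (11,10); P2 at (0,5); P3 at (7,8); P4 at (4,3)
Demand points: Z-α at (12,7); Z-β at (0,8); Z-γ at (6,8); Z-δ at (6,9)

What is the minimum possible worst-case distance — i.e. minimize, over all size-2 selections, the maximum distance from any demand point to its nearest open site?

Open {P2, P3}.
  Farthest demand point is Z-α at distance 6 (to P3); all others are ≤ 6.
With {P1, P2} the worst case is 7.
With {P1, P3} the worst case is 7.
No size-2 selection achieves below 6.

6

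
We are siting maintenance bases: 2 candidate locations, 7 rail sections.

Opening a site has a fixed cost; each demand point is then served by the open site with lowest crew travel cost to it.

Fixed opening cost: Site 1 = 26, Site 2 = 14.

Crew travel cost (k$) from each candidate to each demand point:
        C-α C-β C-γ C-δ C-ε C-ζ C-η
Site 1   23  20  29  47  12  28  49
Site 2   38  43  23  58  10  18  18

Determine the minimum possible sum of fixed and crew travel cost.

199

Open {Site 1, Site 2}: assign each demand point to its cheapest open site.
  C-α→Site 1 23, C-β→Site 1 20, C-γ→Site 2 23, C-δ→Site 1 47, C-ε→Site 2 10, C-ζ→Site 2 18, C-η→Site 2 18
  crew travel cost 159, fixed 40 → total 199.
Compare {Site 2}: crew travel cost 208 + fixed 14 = 222.
Compare {Site 1}: crew travel cost 208 + fixed 26 = 234.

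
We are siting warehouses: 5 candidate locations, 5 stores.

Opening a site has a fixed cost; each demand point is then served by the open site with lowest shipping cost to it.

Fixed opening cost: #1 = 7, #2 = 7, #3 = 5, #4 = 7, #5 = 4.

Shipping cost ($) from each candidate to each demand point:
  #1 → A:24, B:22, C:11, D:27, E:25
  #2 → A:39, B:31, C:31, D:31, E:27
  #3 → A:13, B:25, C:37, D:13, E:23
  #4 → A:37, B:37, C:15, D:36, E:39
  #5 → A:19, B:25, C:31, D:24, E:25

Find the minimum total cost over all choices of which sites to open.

Open {#1, #3}: assign each demand point to its cheapest open site.
  A→#3 13, B→#1 22, C→#1 11, D→#3 13, E→#3 23
  shipping cost 82, fixed 12 → total 94.
Compare {#1, #3, #5}: shipping cost 82 + fixed 16 = 98.
Compare {#3, #4}: shipping cost 89 + fixed 12 = 101.
Compare {#1, #2, #3}: shipping cost 82 + fixed 19 = 101.
All other subsets cost ≥ 98. Minimum total cost: 94.

94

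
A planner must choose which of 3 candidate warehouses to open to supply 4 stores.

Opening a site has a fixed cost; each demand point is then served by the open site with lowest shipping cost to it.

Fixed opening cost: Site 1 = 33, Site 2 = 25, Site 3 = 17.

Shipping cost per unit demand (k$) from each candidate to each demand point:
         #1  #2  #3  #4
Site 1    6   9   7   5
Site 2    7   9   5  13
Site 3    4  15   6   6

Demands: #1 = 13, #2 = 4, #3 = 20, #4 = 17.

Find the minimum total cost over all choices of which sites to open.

Open {Site 2, Site 3}: assign each demand point to its cheapest open site.
  #1→Site 3 13×4=52, #2→Site 2 4×9=36, #3→Site 2 20×5=100, #4→Site 3 17×6=102
  shipping cost 290, fixed 42 → total 332.
Compare {Site 1, Site 3}: shipping cost 293 + fixed 50 = 343.
Compare {Site 1, Site 2, Site 3}: shipping cost 273 + fixed 75 = 348.
Compare {Site 3}: shipping cost 334 + fixed 17 = 351.
All other subsets cost ≥ 343. Minimum total cost: 332.

332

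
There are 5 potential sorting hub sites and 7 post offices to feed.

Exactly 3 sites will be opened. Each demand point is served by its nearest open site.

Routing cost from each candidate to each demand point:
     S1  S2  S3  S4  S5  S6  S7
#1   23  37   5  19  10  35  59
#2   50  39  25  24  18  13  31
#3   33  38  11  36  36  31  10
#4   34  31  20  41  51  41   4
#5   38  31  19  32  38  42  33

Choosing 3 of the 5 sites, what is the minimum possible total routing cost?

Open {#1, #2, #4}.
  S1→#1 23, S2→#4 31, S3→#1 5, S4→#1 19, S5→#1 10, S6→#2 13, S7→#4 4  ⇒ total 105.
Compare {#1, #2, #3}: total 117.
Compare {#1, #3, #4}: total 123.
No size-3 selection does better; minimum is 105.

105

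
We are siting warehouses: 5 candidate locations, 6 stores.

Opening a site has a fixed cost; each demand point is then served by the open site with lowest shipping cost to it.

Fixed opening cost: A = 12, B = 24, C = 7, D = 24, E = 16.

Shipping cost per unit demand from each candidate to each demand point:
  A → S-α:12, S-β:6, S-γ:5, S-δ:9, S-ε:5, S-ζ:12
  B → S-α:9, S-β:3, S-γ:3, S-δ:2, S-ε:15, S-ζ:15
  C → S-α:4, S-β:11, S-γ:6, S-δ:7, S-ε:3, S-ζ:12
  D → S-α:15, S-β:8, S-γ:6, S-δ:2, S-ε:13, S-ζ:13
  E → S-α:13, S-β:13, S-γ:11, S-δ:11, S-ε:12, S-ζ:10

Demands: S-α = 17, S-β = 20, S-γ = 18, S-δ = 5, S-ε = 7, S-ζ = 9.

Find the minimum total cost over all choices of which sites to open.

Open {B, C, E}: assign each demand point to its cheapest open site.
  S-α→C 17×4=68, S-β→B 20×3=60, S-γ→B 18×3=54, S-δ→B 5×2=10, S-ε→C 7×3=21, S-ζ→E 9×10=90
  shipping cost 303, fixed 47 → total 350.
Compare {B, C}: shipping cost 321 + fixed 31 = 352.
Compare {A, B, C, E}: shipping cost 303 + fixed 59 = 362.
Compare {A, B, C}: shipping cost 321 + fixed 43 = 364.
All other subsets cost ≥ 352. Minimum total cost: 350.

350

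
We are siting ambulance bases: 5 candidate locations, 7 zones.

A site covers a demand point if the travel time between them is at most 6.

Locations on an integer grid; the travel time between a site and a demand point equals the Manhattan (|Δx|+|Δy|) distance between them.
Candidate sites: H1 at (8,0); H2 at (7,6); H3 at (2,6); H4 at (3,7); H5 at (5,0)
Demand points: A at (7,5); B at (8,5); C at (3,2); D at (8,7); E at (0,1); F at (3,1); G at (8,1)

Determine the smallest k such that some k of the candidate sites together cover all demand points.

2

Coverage sets (demand points within 6 of each site):
  H1: {A, B, F, G}
  H2: {A, B, D, G}
  H3: {A, C, F}
  H4: {A, C, D, F}
  H5: {C, E, F, G}
No single site covers all 7 demand points.
But {H2, H5} covers everything, so the minimum is 2.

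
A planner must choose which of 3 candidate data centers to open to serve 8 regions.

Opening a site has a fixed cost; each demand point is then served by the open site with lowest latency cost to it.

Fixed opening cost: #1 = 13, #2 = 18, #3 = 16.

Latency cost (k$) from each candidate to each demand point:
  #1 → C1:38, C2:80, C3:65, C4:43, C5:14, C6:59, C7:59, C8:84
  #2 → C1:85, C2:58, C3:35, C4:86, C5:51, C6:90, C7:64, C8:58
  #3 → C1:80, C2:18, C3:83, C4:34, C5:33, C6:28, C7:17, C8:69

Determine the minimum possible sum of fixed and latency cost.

Open {#1, #2, #3}: assign each demand point to its cheapest open site.
  C1→#1 38, C2→#3 18, C3→#2 35, C4→#3 34, C5→#1 14, C6→#3 28, C7→#3 17, C8→#2 58
  latency cost 242, fixed 47 → total 289.
Compare {#1, #3}: latency cost 283 + fixed 29 = 312.
Compare {#2, #3}: latency cost 303 + fixed 34 = 337.
Compare {#3}: latency cost 362 + fixed 16 = 378.
All other subsets cost ≥ 312. Minimum total cost: 289.

289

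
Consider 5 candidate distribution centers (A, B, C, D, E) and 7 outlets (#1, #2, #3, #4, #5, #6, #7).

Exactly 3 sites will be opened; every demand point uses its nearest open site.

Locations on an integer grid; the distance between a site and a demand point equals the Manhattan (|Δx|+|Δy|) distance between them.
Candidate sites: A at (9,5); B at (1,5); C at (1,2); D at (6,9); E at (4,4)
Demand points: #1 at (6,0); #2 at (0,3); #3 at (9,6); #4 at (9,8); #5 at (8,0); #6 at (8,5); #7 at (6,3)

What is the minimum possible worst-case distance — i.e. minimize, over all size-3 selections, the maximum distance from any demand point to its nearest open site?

Open {A, B, E}.
  Farthest demand point is #1 at distance 6 (to E); all others are ≤ 6.
With {A, C, E} the worst case is 6.
With {A, D, E} the worst case is 6.
No size-3 selection achieves below 6.

6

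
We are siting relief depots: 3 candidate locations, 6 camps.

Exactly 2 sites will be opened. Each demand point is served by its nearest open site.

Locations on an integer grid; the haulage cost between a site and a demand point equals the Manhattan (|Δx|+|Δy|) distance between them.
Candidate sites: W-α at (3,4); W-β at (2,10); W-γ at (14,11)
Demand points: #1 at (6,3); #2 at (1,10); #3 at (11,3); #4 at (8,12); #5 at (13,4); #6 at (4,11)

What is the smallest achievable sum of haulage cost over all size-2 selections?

35

Open {W-α, W-β}.
  #1→W-α 4, #2→W-β 1, #3→W-α 9, #4→W-β 8, #5→W-α 10, #6→W-β 3  ⇒ total 35.
Compare {W-β, W-γ}: total 41.
Compare {W-α, W-γ}: total 44.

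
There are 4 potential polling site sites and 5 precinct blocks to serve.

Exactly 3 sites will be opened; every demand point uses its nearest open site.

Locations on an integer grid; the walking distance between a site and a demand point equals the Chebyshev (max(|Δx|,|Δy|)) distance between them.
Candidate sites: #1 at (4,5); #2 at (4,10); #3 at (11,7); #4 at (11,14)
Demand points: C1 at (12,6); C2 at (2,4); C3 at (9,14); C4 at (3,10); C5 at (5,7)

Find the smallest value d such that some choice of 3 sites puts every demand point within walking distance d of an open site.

Open {#1, #2, #3}.
  Farthest demand point is C3 at walking distance 5 (to #2); all others are ≤ 5.
With {#1, #3, #4} the worst case is 5.
With {#2, #3, #4} the worst case is 6.
No size-3 selection achieves below 5.

5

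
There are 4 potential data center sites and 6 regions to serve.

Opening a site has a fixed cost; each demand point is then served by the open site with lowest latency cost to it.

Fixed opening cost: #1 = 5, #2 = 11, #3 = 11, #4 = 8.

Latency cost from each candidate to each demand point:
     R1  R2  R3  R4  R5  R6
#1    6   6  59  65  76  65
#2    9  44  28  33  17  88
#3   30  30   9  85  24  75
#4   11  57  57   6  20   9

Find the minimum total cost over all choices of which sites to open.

Open {#1, #3, #4}: assign each demand point to its cheapest open site.
  R1→#1 6, R2→#1 6, R3→#3 9, R4→#4 6, R5→#4 20, R6→#4 9
  latency cost 56, fixed 24 → total 80.
Compare {#1, #2, #3, #4}: latency cost 53 + fixed 35 = 88.
Compare {#1, #2, #4}: latency cost 72 + fixed 24 = 96.
Compare {#3, #4}: latency cost 85 + fixed 19 = 104.
All other subsets cost ≥ 88. Minimum total cost: 80.

80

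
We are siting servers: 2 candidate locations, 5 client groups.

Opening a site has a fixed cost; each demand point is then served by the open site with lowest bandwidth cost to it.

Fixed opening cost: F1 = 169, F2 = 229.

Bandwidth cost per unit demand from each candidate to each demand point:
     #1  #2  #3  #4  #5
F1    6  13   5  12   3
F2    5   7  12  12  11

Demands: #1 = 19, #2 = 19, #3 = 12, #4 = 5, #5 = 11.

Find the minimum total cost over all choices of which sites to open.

683

Open {F1}: assign each demand point to its cheapest open site.
  #1→F1 19×6=114, #2→F1 19×13=247, #3→F1 12×5=60, #4→F1 5×12=60, #5→F1 11×3=33
  bandwidth cost 514, fixed 169 → total 683.
Compare {F1, F2}: bandwidth cost 381 + fixed 398 = 779.
Compare {F2}: bandwidth cost 553 + fixed 229 = 782.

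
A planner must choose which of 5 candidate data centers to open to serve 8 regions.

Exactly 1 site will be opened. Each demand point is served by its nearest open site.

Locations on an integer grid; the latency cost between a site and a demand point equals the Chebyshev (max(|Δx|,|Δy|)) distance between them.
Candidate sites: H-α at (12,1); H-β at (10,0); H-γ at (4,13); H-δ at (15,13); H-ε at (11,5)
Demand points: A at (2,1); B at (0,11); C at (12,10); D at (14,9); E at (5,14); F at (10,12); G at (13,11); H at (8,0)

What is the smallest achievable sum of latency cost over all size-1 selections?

56

Open {H-ε}.
  A→H-ε 9, B→H-ε 11, C→H-ε 5, D→H-ε 4, E→H-ε 9, F→H-ε 7, G→H-ε 6, H→H-ε 5  ⇒ total 56.
Compare {H-γ}: total 63.
Compare {H-δ}: total 65.
No size-1 selection does better; minimum is 56.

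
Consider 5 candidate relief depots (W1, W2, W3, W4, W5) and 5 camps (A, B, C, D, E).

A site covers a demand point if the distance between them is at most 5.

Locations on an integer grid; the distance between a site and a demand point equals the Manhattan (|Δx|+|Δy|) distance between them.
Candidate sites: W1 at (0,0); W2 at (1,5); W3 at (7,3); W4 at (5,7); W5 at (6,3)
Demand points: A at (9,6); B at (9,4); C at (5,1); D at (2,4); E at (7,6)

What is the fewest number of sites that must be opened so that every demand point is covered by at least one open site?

2

Coverage sets (demand points within 5 of each site):
  W1: {}
  W2: {D}
  W3: {A, B, C, E}
  W4: {A, E}
  W5: {B, C, D, E}
No single site covers all 5 demand points.
But {W2, W3} covers everything, so the minimum is 2.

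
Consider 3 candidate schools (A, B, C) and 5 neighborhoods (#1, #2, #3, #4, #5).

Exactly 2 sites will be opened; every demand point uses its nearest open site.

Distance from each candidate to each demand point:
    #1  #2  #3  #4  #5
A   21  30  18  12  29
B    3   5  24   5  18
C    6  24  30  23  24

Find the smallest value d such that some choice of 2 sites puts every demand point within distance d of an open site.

18

Open {A, B}.
  Farthest demand point is #3 at distance 18 (to A); all others are ≤ 18.
With {A, C} the worst case is 24.
With {B, C} the worst case is 24.
No size-2 selection achieves below 18.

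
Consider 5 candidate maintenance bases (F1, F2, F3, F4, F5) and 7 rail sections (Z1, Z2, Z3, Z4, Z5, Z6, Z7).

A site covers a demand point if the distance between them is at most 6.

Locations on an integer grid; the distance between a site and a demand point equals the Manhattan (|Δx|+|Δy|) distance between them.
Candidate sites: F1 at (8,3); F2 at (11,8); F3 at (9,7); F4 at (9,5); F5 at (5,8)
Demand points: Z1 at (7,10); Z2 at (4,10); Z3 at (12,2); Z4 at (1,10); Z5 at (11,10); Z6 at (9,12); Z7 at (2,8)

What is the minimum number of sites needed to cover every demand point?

3

Coverage sets (demand points within 6 of each site):
  F1: {Z3}
  F2: {Z1, Z5, Z6}
  F3: {Z1, Z5, Z6}
  F4: {Z3}
  F5: {Z1, Z2, Z4, Z7}
No 2 sites suffice: every size-2 union leaves at least one demand point uncovered.
But {F1, F2, F5} covers everything, so the minimum is 3.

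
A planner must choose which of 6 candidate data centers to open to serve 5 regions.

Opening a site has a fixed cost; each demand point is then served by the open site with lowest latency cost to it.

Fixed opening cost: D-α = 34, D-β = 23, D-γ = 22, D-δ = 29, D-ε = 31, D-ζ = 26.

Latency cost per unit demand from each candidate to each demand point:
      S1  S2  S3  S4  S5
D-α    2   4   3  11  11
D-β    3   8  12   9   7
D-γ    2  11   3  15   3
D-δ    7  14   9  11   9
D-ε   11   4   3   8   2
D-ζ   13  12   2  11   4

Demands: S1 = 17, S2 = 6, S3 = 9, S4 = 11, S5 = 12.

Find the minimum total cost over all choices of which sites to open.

250

Open {D-γ, D-ε}: assign each demand point to its cheapest open site.
  S1→D-γ 17×2=34, S2→D-ε 6×4=24, S3→D-γ 9×3=27, S4→D-ε 11×8=88, S5→D-ε 12×2=24
  latency cost 197, fixed 53 → total 250.
Compare {D-α, D-ε}: latency cost 197 + fixed 65 = 262.
Compare {D-γ, D-ε, D-ζ}: latency cost 188 + fixed 79 = 267.
Compare {D-β, D-ε}: latency cost 214 + fixed 54 = 268.
All other subsets cost ≥ 262. Minimum total cost: 250.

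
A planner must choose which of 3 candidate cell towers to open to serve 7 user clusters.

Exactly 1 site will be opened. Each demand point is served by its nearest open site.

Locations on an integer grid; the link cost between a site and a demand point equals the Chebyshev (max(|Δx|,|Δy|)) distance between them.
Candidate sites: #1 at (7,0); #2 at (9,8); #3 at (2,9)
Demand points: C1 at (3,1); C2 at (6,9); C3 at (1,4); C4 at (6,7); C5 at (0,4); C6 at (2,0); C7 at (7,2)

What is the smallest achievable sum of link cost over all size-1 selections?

40

Open {#1}.
  C1→#1 4, C2→#1 9, C3→#1 6, C4→#1 7, C5→#1 7, C6→#1 5, C7→#1 2  ⇒ total 40.
Compare {#3}: total 42.
Compare {#2}: total 44.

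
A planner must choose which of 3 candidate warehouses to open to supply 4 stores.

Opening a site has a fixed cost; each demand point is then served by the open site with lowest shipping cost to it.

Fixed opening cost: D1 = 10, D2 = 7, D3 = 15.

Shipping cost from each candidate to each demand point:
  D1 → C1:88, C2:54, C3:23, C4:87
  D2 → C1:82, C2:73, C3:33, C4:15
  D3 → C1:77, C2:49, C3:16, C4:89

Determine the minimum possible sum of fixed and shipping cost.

179

Open {D2, D3}: assign each demand point to its cheapest open site.
  C1→D3 77, C2→D3 49, C3→D3 16, C4→D2 15
  shipping cost 157, fixed 22 → total 179.
Compare {D1, D2, D3}: shipping cost 157 + fixed 32 = 189.
Compare {D1, D2}: shipping cost 174 + fixed 17 = 191.
Compare {D2}: shipping cost 203 + fixed 7 = 210.
All other subsets cost ≥ 189. Minimum total cost: 179.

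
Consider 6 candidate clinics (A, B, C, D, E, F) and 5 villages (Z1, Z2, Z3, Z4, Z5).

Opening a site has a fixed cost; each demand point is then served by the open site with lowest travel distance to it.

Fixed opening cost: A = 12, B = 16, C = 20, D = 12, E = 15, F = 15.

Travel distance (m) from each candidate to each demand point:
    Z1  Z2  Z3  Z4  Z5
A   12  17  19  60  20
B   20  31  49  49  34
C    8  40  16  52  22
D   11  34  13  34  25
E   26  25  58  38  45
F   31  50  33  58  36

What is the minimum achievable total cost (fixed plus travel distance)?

Open {A, D}: assign each demand point to its cheapest open site.
  Z1→D 11, Z2→A 17, Z3→D 13, Z4→D 34, Z5→A 20
  travel distance 95, fixed 24 → total 119.
Compare {D}: travel distance 117 + fixed 12 = 129.
Compare {A, E}: travel distance 106 + fixed 27 = 133.
Compare {A, D, E}: travel distance 95 + fixed 39 = 134.
All other subsets cost ≥ 129. Minimum total cost: 119.

119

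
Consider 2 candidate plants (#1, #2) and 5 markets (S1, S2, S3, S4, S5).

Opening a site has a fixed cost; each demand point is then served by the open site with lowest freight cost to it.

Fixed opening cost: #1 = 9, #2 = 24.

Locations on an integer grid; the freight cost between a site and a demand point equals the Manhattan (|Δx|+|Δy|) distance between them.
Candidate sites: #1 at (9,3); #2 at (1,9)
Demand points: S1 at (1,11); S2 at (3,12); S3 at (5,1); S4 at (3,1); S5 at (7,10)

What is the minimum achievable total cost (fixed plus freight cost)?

Open {#2}: assign each demand point to its cheapest open site.
  S1→#2 2, S2→#2 5, S3→#2 12, S4→#2 10, S5→#2 7
  freight cost 36, fixed 24 → total 60.
Compare {#1, #2}: freight cost 28 + fixed 33 = 61.
Compare {#1}: freight cost 54 + fixed 9 = 63.

60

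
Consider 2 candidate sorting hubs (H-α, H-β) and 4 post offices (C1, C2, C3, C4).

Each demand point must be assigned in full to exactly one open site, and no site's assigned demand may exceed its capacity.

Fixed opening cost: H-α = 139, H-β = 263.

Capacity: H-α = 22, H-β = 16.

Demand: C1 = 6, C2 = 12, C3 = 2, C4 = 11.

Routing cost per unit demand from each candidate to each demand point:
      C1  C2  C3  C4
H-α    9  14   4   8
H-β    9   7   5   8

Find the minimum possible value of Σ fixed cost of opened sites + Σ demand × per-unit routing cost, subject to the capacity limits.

Open {H-α, H-β}; cheapest assignment that respects the capacities:
  H-α (cap 22, load 19): C1, C3, C4 — cost 6×9 + 2×4 + 11×8 = 150
  H-β (cap 16, load 12): C2 — cost 12×7 = 84
  Shipping 234, fixed 402 → total 636.
  Any other capacity-feasible assignment to {H-α, H-β} ships for at least 234.
Total demand is 31 and no other set of sites has combined capacity ≥ 31, so {H-α, H-β} is the only feasible choice of open sites. Minimum: 636.

636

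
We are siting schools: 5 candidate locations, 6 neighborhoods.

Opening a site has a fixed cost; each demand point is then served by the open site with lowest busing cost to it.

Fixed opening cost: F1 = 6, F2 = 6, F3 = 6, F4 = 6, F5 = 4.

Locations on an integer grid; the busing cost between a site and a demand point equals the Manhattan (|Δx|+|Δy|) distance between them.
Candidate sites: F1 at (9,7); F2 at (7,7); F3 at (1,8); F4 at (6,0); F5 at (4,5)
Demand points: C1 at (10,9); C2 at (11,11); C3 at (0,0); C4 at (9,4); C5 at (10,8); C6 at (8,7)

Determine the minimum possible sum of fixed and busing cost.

Open {F1, F4}: assign each demand point to its cheapest open site.
  C1→F1 3, C2→F1 6, C3→F4 6, C4→F1 3, C5→F1 2, C6→F1 1
  busing cost 21, fixed 12 → total 33.
Compare {F1, F5}: busing cost 24 + fixed 10 = 34.
Compare {F1, F3}: busing cost 24 + fixed 12 = 36.
Compare {F1}: busing cost 31 + fixed 6 = 37.
All other subsets cost ≥ 34. Minimum total cost: 33.

33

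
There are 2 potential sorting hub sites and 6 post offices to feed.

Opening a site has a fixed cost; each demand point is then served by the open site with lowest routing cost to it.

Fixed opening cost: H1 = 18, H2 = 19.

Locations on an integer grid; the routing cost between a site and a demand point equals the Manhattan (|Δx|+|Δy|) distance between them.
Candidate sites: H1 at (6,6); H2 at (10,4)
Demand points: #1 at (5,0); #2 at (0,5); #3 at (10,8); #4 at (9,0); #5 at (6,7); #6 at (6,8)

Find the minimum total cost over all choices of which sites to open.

Open {H1}: assign each demand point to its cheapest open site.
  #1→H1 7, #2→H1 7, #3→H1 6, #4→H1 9, #5→H1 1, #6→H1 2
  routing cost 32, fixed 18 → total 50.
Compare {H2}: routing cost 44 + fixed 19 = 63.
Compare {H1, H2}: routing cost 26 + fixed 37 = 63.

50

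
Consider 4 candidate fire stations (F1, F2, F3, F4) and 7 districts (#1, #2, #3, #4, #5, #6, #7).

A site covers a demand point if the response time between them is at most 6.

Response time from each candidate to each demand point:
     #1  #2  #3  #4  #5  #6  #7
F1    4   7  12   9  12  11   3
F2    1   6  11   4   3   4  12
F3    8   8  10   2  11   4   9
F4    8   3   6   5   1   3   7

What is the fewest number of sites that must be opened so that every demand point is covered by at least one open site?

Coverage sets (demand points within 6 of each site):
  F1: {#1, #7}
  F2: {#1, #2, #4, #5, #6}
  F3: {#4, #6}
  F4: {#2, #3, #4, #5, #6}
No single site covers all 7 demand points.
But {F1, F4} covers everything, so the minimum is 2.

2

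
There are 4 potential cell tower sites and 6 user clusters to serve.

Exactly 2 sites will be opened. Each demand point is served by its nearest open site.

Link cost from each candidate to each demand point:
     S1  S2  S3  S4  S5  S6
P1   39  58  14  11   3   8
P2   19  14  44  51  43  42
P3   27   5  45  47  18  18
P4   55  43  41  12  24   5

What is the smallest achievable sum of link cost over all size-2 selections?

68

Open {P1, P3}.
  S1→P3 27, S2→P3 5, S3→P1 14, S4→P1 11, S5→P1 3, S6→P1 8  ⇒ total 68.
Compare {P1, P2}: total 69.
Compare {P3, P4}: total 108.
No size-2 selection does better; minimum is 68.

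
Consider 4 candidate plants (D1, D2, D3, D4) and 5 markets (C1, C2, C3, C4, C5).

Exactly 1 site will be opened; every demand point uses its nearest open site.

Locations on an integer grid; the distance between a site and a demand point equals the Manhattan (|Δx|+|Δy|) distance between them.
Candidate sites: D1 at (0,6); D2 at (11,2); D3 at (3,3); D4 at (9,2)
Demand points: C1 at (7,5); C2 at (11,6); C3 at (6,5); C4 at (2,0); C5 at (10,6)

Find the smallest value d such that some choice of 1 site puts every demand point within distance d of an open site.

9

Open {D4}.
  Farthest demand point is C4 at distance 9 (to D4); all others are ≤ 9.
With {D1} the worst case is 11.
With {D2} the worst case is 11.
No size-1 selection achieves below 9.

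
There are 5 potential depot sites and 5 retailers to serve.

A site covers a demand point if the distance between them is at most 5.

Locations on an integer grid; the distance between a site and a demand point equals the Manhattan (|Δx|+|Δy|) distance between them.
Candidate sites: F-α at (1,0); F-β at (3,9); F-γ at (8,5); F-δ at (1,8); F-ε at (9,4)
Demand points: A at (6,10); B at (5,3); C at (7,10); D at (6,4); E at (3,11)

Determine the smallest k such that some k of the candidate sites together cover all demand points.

2

Coverage sets (demand points within 5 of each site):
  F-α: {}
  F-β: {A, C, E}
  F-γ: {B, D}
  F-δ: {E}
  F-ε: {B, D}
No single site covers all 5 demand points.
But {F-β, F-γ} covers everything, so the minimum is 2.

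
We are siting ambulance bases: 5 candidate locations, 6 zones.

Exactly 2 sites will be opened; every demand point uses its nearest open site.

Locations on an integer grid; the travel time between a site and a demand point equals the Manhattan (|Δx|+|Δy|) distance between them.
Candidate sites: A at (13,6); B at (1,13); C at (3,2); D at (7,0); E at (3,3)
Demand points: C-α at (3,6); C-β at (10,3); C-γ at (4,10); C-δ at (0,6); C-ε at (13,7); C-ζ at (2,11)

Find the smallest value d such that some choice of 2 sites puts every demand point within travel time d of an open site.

9

Open {A, B}.
  Farthest demand point is C-α at travel time 9 (to B); all others are ≤ 9.
With {A, E} the worst case is 9.
With {A, C} the worst case is 10.
No size-2 selection achieves below 9.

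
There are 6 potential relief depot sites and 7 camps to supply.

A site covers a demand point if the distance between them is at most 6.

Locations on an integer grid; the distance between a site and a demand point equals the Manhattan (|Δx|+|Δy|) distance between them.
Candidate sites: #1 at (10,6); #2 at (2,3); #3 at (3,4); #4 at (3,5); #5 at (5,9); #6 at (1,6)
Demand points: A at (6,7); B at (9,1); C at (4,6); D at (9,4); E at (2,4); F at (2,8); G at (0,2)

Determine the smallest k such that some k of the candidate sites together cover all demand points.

Coverage sets (demand points within 6 of each site):
  #1: {A, B, C, D}
  #2: {C, E, F, G}
  #3: {A, C, D, E, F, G}
  #4: {A, C, E, F, G}
  #5: {A, C, F}
  #6: {A, C, E, F, G}
No single site covers all 7 demand points.
But {#1, #2} covers everything, so the minimum is 2.

2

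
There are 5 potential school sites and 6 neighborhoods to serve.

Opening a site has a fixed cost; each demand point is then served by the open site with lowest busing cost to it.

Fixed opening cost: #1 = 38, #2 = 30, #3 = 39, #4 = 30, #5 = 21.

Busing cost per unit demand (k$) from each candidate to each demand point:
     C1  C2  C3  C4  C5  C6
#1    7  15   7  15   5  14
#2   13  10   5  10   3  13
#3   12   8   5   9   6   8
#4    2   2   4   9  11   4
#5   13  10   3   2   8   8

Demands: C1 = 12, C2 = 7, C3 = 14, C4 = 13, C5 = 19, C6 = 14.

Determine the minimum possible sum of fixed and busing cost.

Open {#2, #4, #5}: assign each demand point to its cheapest open site.
  C1→#4 12×2=24, C2→#4 7×2=14, C3→#5 14×3=42, C4→#5 13×2=26, C5→#2 19×3=57, C6→#4 14×4=56
  busing cost 219, fixed 81 → total 300.
Compare {#1, #2, #4, #5}: busing cost 219 + fixed 119 = 338.
Compare {#2, #3, #4, #5}: busing cost 219 + fixed 120 = 339.
Compare {#1, #4, #5}: busing cost 257 + fixed 89 = 346.
All other subsets cost ≥ 338. Minimum total cost: 300.

300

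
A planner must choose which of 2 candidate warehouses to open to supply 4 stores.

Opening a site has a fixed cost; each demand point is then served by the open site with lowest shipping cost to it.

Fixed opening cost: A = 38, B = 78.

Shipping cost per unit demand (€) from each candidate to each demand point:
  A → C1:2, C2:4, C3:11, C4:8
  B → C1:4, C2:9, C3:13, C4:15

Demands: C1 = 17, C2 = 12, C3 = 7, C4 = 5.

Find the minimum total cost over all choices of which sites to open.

Open {A}: assign each demand point to its cheapest open site.
  C1→A 17×2=34, C2→A 12×4=48, C3→A 7×11=77, C4→A 5×8=40
  shipping cost 199, fixed 38 → total 237.
Compare {A, B}: shipping cost 199 + fixed 116 = 315.
Compare {B}: shipping cost 342 + fixed 78 = 420.

237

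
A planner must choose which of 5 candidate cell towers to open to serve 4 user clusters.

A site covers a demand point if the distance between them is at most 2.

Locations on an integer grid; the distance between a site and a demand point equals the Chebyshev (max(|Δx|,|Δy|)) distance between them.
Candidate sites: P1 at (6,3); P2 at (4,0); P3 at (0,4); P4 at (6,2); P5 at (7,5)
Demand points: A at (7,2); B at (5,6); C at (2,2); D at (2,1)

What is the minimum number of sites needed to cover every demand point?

3

Coverage sets (demand points within 2 of each site):
  P1: {A}
  P2: {C, D}
  P3: {C}
  P4: {A}
  P5: {B}
No 2 sites suffice: every size-2 union leaves at least one demand point uncovered.
But {P1, P2, P5} covers everything, so the minimum is 3.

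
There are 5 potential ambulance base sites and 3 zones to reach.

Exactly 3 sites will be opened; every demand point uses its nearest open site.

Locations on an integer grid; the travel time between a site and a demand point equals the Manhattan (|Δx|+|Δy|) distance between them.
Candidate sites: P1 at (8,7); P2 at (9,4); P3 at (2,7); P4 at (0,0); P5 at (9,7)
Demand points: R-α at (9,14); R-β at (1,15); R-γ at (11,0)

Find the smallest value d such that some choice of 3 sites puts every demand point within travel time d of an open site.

Open {P1, P2, P3}.
  Farthest demand point is R-β at travel time 9 (to P3); all others are ≤ 9.
With {P1, P3, P5} the worst case is 9.
With {P2, P3, P5} the worst case is 9.
No size-3 selection achieves below 9.

9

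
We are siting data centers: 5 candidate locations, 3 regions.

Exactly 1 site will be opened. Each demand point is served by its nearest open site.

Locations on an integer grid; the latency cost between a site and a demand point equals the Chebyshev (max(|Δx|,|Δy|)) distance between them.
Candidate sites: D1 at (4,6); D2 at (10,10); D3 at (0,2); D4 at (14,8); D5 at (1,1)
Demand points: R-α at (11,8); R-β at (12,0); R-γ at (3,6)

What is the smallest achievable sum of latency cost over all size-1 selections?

Open {D1}.
  R-α→D1 7, R-β→D1 8, R-γ→D1 1  ⇒ total 16.
Compare {D2}: total 19.
Compare {D4}: total 22.
No size-1 selection does better; minimum is 16.

16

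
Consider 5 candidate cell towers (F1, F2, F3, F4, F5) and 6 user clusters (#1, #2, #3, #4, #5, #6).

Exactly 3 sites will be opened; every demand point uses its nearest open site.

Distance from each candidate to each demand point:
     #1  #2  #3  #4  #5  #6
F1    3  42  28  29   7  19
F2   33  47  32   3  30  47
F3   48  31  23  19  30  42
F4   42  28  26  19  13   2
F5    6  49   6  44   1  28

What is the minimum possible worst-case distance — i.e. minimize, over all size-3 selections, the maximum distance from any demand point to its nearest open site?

Open {F1, F2, F4}.
  Farthest demand point is #2 at distance 28 (to F4); all others are ≤ 28.
With {F1, F3, F4} the worst case is 28.
With {F1, F4, F5} the worst case is 28.
No size-3 selection achieves below 28.

28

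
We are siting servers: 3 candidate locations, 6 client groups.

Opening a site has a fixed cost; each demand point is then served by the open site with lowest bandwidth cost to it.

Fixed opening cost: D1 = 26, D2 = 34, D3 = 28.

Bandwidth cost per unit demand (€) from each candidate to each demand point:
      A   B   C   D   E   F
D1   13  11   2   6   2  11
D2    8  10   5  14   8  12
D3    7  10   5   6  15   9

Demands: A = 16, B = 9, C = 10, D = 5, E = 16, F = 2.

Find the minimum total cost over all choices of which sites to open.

Open {D1, D3}: assign each demand point to its cheapest open site.
  A→D3 16×7=112, B→D3 9×10=90, C→D1 10×2=20, D→D1 5×6=30, E→D1 16×2=32, F→D3 2×9=18
  bandwidth cost 302, fixed 54 → total 356.
Compare {D1, D2}: bandwidth cost 322 + fixed 60 = 382.
Compare {D1, D2, D3}: bandwidth cost 302 + fixed 88 = 390.
Compare {D1}: bandwidth cost 411 + fixed 26 = 437.
All other subsets cost ≥ 382. Minimum total cost: 356.

356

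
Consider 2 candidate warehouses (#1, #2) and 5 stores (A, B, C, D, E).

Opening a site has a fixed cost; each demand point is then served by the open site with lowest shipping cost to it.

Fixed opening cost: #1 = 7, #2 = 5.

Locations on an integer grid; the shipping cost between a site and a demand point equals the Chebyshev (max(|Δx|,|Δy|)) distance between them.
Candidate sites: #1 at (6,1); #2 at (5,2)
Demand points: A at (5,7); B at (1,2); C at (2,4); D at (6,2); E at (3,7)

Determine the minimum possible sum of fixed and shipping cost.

Open {#2}: assign each demand point to its cheapest open site.
  A→#2 5, B→#2 4, C→#2 3, D→#2 1, E→#2 5
  shipping cost 18, fixed 5 → total 23.
Compare {#1}: shipping cost 22 + fixed 7 = 29.
Compare {#1, #2}: shipping cost 18 + fixed 12 = 30.

23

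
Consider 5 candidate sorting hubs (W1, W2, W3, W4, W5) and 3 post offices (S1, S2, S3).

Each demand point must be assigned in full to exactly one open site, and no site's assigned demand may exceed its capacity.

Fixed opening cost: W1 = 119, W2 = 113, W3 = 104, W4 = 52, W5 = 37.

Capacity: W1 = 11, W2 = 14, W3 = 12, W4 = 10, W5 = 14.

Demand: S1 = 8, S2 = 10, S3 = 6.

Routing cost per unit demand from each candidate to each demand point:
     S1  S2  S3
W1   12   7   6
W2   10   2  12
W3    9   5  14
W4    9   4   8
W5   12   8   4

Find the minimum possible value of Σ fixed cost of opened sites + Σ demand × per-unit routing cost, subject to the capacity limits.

249

Open {W4, W5}; cheapest assignment that respects the capacities:
  W4 (cap 10, load 10): S2 — cost 10×4 = 40
  W5 (cap 14, load 14): S1, S3 — cost 8×12 + 6×4 = 120
  Shipping 160, fixed 89 → total 249.
  Any other capacity-feasible assignment to {W4, W5} ships for at least 160.
Compare {W2, W5}: its best feasible assignment gives total 290.
Compare {W3, W5}: its best feasible assignment gives total 311.
Every other set of open sites that can feasibly serve all demand totals ≥ 290 even under its best assignment. Minimum: 249.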